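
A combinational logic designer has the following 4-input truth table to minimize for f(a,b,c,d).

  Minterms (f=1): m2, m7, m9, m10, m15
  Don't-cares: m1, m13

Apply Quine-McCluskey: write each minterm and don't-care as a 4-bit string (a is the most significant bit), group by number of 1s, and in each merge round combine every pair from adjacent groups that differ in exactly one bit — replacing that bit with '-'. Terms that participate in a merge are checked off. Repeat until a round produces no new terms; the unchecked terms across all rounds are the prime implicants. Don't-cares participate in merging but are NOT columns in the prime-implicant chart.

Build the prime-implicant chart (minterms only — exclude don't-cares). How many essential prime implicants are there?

size-2^0 implicants → 0001(✓)  0010(✓)  0111(✓)  1001(✓)  1010(✓)  1101(✓)  1111(✓)
size-2^1 implicants → -001  -010  -111  1-01  11-1
Unchecked terms (primes): -001, -010, -111, 1-01, 11-1
Minterm coverage:
  m2 ⊆ -010 [E]
  m7 ⊆ -111 [E]
  m9 ⊆ -001,1-01
  m10 ⊆ -010 [E]
  m15 ⊆ -111,11-1
E = {-010, -111}

2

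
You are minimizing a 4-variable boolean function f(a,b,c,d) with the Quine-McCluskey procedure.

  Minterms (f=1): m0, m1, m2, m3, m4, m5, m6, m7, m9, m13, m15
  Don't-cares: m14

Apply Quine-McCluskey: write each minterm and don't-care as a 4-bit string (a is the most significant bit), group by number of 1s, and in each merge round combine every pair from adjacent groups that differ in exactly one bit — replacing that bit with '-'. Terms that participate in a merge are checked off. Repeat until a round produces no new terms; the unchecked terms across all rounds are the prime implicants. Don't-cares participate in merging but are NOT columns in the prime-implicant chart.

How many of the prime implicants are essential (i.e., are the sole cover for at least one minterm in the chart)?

2

[col 0] 0000*, 0001*, 0010*, 0011*, 0100*, 0101*, 0110*, 0111*, 1001*, 1101*, 1110*, 1111*
[col 1] -001*, -101*, -110*, -111*, 0-00*, 0-01*, 0-10*, 0-11*, 00-0*, 00-1*, 000-*, 001-*, 01-0*, 01-1*, 010-*, 011-*, 1-01*, 11-1*, 111-*
[col 2] --01, -1-1, -11-, 0--0*, 0--1*, 0-0-*, 0-1-*, 00--*, 01--*
[col 3] 0---
Prime implicants: --01, -1-1, -11-, 0---
PI chart (minterm → PIs covering it):
  0 | 0---  (sole → essential)
  1 | --01,0---
  2 | 0---  (sole → essential)
  3 | 0---  (sole → essential)
  4 | 0---  (sole → essential)
  5 | --01,-1-1,0---
  6 | -11-,0---
  7 | -1-1,-11-,0---
  9 | --01  (sole → essential)
  13 | --01,-1-1
  15 | -1-1,-11-
Essential prime implicants: --01, 0---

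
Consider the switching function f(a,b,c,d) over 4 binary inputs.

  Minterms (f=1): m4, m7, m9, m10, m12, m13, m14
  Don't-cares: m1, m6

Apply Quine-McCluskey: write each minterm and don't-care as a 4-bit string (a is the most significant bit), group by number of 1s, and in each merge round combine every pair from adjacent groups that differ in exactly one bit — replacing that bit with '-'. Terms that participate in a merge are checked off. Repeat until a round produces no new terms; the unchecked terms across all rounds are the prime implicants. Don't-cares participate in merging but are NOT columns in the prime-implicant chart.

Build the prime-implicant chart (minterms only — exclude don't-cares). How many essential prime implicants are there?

Round 0: 0001✓ 0100✓ 0110✓ 0111✓ 1001✓ 1010✓ 1100✓ 1101✓ 1110✓
Round 1: -001 -100✓ -110✓ 01-0✓ 011- 1-01 1-10 11-0✓ 110-
Round 2: -1-0
PIs = {-001, -1-0, 011-, 1-01, 1-10, 110-}
Coverage chart:
  m4: -1-0 ←essential
  m7: 011- ←essential
  m9: -001,1-01
  m10: 1-10 ←essential
  m12: -1-0,110-
  m13: 1-01,110-
  m14: -1-0,1-10
Essential: -1-0, 011-, 1-10

3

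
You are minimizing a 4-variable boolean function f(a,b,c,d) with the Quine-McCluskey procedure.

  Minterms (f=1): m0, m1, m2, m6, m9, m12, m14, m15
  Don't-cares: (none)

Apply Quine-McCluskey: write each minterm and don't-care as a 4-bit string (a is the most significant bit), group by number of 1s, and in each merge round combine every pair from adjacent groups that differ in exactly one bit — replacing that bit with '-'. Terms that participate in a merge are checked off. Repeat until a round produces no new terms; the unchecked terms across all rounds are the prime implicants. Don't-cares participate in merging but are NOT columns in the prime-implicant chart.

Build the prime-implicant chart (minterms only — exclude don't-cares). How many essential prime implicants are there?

3

Round 0: 0000✓ 0001✓ 0010✓ 0110✓ 1001✓ 1100✓ 1110✓ 1111✓
Round 1: -001 -110 0-10 00-0 000- 11-0 111-
PIs = {-001, -110, 0-10, 00-0, 000-, 11-0, 111-}
Coverage chart:
  m0: 00-0,000-
  m1: -001,000-
  m2: 0-10,00-0
  m6: -110,0-10
  m9: -001 ←essential
  m12: 11-0 ←essential
  m14: -110,11-0,111-
  m15: 111- ←essential
Essential: -001, 11-0, 111-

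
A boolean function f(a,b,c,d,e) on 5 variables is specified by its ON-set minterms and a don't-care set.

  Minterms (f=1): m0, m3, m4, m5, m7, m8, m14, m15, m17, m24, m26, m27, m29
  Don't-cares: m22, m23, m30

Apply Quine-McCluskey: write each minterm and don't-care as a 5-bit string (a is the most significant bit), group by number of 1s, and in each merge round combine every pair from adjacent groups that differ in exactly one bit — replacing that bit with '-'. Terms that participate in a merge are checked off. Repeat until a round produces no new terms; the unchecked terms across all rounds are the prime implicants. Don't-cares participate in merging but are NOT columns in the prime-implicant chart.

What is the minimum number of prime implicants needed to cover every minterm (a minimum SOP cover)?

8

size-2^0 implicants → 00000(✓)  00011(✓)  00100(✓)  00101(✓)  00111(✓)  01000(✓)  01110(✓)  01111(✓)  10001  10110(✓)  10111(✓)  11000(✓)  11010(✓)  11011(✓)  11101  11110(✓)
size-2^1 implicants → -0111  -1000  -1110  0-000  0-111  00-00  00-11  001-1  0010-  0111-  1-110  1011-  11-10  110-0  1101-
Unchecked terms (primes): -0111, -1000, -1110, 0-000, 0-111, 00-00, 00-11, 001-1, 0010-, 0111-, 1-110, 10001, 1011-, 11-10, 110-0, 1101-, 11101
Minterm coverage:
  m0 ⊆ 0-000,00-00
  m3 ⊆ 00-11 [E]
  m4 ⊆ 00-00,0010-
  m5 ⊆ 001-1,0010-
  m7 ⊆ -0111,0-111,00-11,001-1
  m8 ⊆ -1000,0-000
  m14 ⊆ -1110,0111-
  m15 ⊆ 0-111,0111-
  m17 ⊆ 10001 [E]
  m24 ⊆ -1000,110-0
  m26 ⊆ 11-10,110-0,1101-
  m27 ⊆ 1101- [E]
  m29 ⊆ 11101 [E]
E = {00-11, 10001, 1101-, 11101}
Petrick residual → -1000, 0-000, 0010-, 0111-
Cover = bc'd'e' + a'c'd'e' + a'b'de + a'b'cd' + a'bcd + ab'c'd'e + abc'd + abcd'e  |cover|=8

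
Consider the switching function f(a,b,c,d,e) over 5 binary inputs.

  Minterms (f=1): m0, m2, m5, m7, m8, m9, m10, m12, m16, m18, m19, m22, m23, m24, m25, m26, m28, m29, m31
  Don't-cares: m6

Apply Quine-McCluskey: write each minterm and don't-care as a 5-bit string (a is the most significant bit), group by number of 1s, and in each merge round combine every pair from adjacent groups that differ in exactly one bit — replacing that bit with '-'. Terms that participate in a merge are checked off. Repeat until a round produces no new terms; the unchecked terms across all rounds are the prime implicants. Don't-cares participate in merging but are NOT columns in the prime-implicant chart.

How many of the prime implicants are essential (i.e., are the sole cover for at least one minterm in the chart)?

Round 0: 00000✓ 00010✓ 00101✓ 00110✓ 00111✓ 01000✓ 01001✓ 01010✓ 01100✓ 10000✓ 10010✓ 10011✓ 10110✓ 10111✓ 11000✓ 11001✓ 11010✓ 11100✓ 11101✓ 11111✓
Round 1: -0000✓ -0010✓ -0110✓ -0111✓ -1000✓ -1001✓ -1010✓ -1100✓ 0-000✓ 0-010✓ 00-10✓ 000-0✓ 001-1 0011-✓ 01-00✓ 010-0✓ 0100-✓ 1-000✓ 1-010✓ 1-111 10-10✓ 10-11✓ 100-0✓ 1001-✓ 1011-✓ 11-00✓ 11-01✓ 110-0✓ 1100-✓ 111-1 1110-✓
Round 2: --000✓ --010✓ -0-10 -00-0✓ -011- -1-00 -10-0✓ -100- 0-0-0✓ 1-0-0✓ 10-1- 11-0-
Round 3: --0-0
PIs = {--0-0, -0-10, -011-, -1-00, -100-, 001-1, 1-111, 10-1-, 11-0-, 111-1}
Coverage chart:
  m0: --0-0 ←essential
  m2: --0-0,-0-10
  m5: 001-1 ←essential
  m7: -011-,001-1
  m8: --0-0,-1-00,-100-
  m9: -100- ←essential
  m10: --0-0 ←essential
  m12: -1-00 ←essential
  m16: --0-0 ←essential
  m18: --0-0,-0-10,10-1-
  m19: 10-1- ←essential
  m22: -0-10,-011-,10-1-
  m23: -011-,1-111,10-1-
  m24: --0-0,-1-00,-100-,11-0-
  m25: -100-,11-0-
  m26: --0-0 ←essential
  m28: -1-00,11-0-
  m29: 11-0-,111-1
  m31: 1-111,111-1
Essential: --0-0, -1-00, -100-, 001-1, 10-1-

5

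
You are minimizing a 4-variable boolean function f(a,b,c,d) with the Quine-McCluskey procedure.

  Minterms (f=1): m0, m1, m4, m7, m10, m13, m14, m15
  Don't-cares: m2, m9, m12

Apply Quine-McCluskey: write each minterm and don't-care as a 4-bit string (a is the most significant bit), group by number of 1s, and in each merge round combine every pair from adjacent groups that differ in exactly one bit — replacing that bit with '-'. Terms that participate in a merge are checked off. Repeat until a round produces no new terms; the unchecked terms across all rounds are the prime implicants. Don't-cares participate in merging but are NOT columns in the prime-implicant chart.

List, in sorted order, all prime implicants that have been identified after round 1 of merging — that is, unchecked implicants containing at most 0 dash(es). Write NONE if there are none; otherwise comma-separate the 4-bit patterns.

[col 0] 0000*, 0001*, 0010*, 0100*, 0111*, 1001*, 1010*, 1100*, 1101*, 1110*, 1111*
[col 1] -001, -010, -100, -111, 0-00, 00-0, 000-, 1-01, 1-10, 11-0*, 11-1*, 110-*, 111-*
[col 2] 11--
Prime implicants: -001, -010, -100, -111, 0-00, 00-0, 000-, 1-01, 1-10, 11--

NONE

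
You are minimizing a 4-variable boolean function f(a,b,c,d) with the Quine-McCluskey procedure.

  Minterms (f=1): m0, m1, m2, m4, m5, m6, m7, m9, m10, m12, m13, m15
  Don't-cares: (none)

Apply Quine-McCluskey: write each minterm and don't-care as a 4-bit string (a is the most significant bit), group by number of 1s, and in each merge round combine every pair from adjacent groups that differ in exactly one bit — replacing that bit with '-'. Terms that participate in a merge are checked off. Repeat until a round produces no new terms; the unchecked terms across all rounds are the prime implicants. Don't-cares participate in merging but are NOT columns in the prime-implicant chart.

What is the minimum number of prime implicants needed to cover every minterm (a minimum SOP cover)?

size-2^0 implicants → 0000(✓)  0001(✓)  0010(✓)  0100(✓)  0101(✓)  0110(✓)  0111(✓)  1001(✓)  1010(✓)  1100(✓)  1101(✓)  1111(✓)
size-2^1 implicants → -001(✓)  -010  -100(✓)  -101(✓)  -111(✓)  0-00(✓)  0-01(✓)  0-10(✓)  00-0(✓)  000-(✓)  01-0(✓)  01-1(✓)  010-(✓)  011-(✓)  1-01(✓)  11-1(✓)  110-(✓)
size-2^2 implicants → --01  -1-1  -10-  0--0  0-0-  01--
Unchecked terms (primes): --01, -010, -1-1, -10-, 0--0, 0-0-, 01--
Minterm coverage:
  m0 ⊆ 0--0,0-0-
  m1 ⊆ --01,0-0-
  m2 ⊆ -010,0--0
  m4 ⊆ -10-,0--0,0-0-,01--
  m5 ⊆ --01,-1-1,-10-,0-0-,01--
  m6 ⊆ 0--0,01--
  m7 ⊆ -1-1,01--
  m9 ⊆ --01 [E]
  m10 ⊆ -010 [E]
  m12 ⊆ -10- [E]
  m13 ⊆ --01,-1-1,-10-
  m15 ⊆ -1-1 [E]
E = {--01, -010, -1-1, -10-}
Petrick residual → 0--0
Cover = c'd + b'cd' + bd + bc' + a'd'  |cover|=5

5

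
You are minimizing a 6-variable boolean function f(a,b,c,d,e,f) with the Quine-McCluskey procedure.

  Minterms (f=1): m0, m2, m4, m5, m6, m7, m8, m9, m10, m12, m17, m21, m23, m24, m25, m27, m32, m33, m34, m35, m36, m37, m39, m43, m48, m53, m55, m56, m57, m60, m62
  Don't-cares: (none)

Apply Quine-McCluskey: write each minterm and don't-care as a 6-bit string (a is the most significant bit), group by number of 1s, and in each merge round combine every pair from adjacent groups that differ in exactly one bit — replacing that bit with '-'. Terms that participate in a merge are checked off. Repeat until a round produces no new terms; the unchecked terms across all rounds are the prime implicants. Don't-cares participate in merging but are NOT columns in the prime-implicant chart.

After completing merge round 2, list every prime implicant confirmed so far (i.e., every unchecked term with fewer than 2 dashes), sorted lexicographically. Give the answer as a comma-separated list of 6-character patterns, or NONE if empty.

01-001, 010-01, 0110-1, 1-0000, 10-011, 11-000, 111-00, 1111-0

[col 0] 000000*, 000010*, 000100*, 000101*, 000110*, 000111*, 001000*, 001001*, 001010*, 001100*, 010001*, 010101*, 010111*, 011000*, 011001*, 011011*, 100000*, 100001*, 100010*, 100011*, 100100*, 100101*, 100111*, 101011*, 110000*, 110101*, 110111*, 111000*, 111001*, 111100*, 111110*
[col 1] -00000*, -00010*, -00100*, -00101*, -00111*, -10101*, -10111*, -11000*, -11001*, 0-0101*, 0-0111*, 0-1000*, 0-1001*, 00-000*, 00-010*, 00-100*, 000-00*, 000-10*, 0000-0*, 0001-0*, 0001-1*, 00010-*, 00011-*, 001-00*, 0010-0*, 00100-*, 01-001, 010-01, 0101-1*, 0110-1, 01100-*, 1-0000, 1-0101*, 1-0111*, 10-011, 100-00*, 100-01*, 100-11*, 1000-0*, 1000-1*, 10000-*, 10001-*, 1001-1*, 10010-*, 11-000, 1101-1*, 111-00, 11100-*, 1111-0
[col 2] --0101*, --0111*, -00-00, -000-0, -001-1*, -0010-, -101-1*, -1100-, 0-01-1*, 0-100-, 00--00, 00-0-0, 000--0, 0001--, 1-01-1*, 100--1, 100-0-, 1000--
[col 3] --01-1
Prime implicants: --01-1, -00-00, -000-0, -0010-, -1100-, 0-100-, 00--00, 00-0-0, 000--0, 0001--, 01-001, 010-01, 0110-1, 1-0000, 10-011, 100--1, 100-0-, 1000--, 11-000, 111-00, 1111-0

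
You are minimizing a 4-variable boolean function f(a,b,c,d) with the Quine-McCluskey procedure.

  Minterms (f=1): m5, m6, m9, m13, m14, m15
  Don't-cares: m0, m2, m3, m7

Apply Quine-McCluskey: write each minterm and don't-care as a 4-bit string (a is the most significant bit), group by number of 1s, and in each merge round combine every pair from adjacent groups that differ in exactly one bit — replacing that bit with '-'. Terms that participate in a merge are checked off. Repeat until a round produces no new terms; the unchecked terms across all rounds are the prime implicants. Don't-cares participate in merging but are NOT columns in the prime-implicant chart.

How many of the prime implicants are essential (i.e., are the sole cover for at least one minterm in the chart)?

3

size-2^0 implicants → 0000(✓)  0010(✓)  0011(✓)  0101(✓)  0110(✓)  0111(✓)  1001(✓)  1101(✓)  1110(✓)  1111(✓)
size-2^1 implicants → -101(✓)  -110(✓)  -111(✓)  0-10(✓)  0-11(✓)  00-0  001-(✓)  01-1(✓)  011-(✓)  1-01  11-1(✓)  111-(✓)
size-2^2 implicants → -1-1  -11-  0-1-
Unchecked terms (primes): -1-1, -11-, 0-1-, 00-0, 1-01
Minterm coverage:
  m5 ⊆ -1-1 [E]
  m6 ⊆ -11-,0-1-
  m9 ⊆ 1-01 [E]
  m13 ⊆ -1-1,1-01
  m14 ⊆ -11- [E]
  m15 ⊆ -1-1,-11-
E = {-1-1, -11-, 1-01}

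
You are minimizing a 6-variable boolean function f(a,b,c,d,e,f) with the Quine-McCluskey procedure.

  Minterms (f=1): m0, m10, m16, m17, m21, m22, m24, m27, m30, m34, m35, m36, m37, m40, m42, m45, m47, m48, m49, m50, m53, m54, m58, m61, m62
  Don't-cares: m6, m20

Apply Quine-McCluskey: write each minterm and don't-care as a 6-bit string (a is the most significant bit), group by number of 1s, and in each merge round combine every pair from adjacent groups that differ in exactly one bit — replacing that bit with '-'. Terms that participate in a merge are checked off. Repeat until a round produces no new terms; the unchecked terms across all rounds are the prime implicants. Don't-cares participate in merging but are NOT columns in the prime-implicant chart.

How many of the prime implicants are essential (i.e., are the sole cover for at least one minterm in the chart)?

10

Round 0: 000000✓ 000110✓ 001010✓ 010000✓ 010001✓ 010100✓ 010101✓ 010110✓ 011000✓ 011011 011110✓ 100010✓ 100011✓ 100100✓ 100101✓ 101000✓ 101010✓ 101101✓ 101111✓ 110000✓ 110001✓ 110010✓ 110101✓ 110110✓ 111010✓ 111101✓ 111110✓
Round 1: -01010 -10000✓ -10001✓ -10101✓ -10110✓ -11110✓ 0-0000 0-0110 01-000 01-110✓ 010-00✓ 010-01✓ 01000-✓ 0101-0 01010-✓ 1-0010✓ 1-0101✓ 1-1010✓ 1-1101✓ 10-010✓ 10-101✓ 10001- 10010- 1010-0 1011-1 11-010✓ 11-101✓ 11-110✓ 110-01✓ 110-10✓ 1100-0 11000-✓ 111-10✓
Round 2: -1-110 -10-01 -1000- 010-0- 1--010 1--101 11--10
PIs = {-01010, -1-110, -10-01, -1000-, 0-0000, 0-0110, 01-000, 010-0-, 0101-0, 011011, 1--010, 1--101, 10001-, 10010-, 1010-0, 1011-1, 11--10, 1100-0}
Coverage chart:
  m0: 0-0000 ←essential
  m10: -01010 ←essential
  m16: -1000-,0-0000,01-000,010-0-
  m17: -10-01,-1000-,010-0-
  m21: -10-01,010-0-
  m22: -1-110,0-0110,0101-0
  m24: 01-000 ←essential
  m27: 011011 ←essential
  m30: -1-110 ←essential
  m34: 1--010,10001-
  m35: 10001- ←essential
  m36: 10010- ←essential
  m37: 1--101,10010-
  m40: 1010-0 ←essential
  m42: -01010,1--010,1010-0
  m45: 1--101,1011-1
  m47: 1011-1 ←essential
  m48: -1000-,1100-0
  m49: -10-01,-1000-
  m50: 1--010,11--10,1100-0
  m53: -10-01,1--101
  m54: -1-110,11--10
  m58: 1--010,11--10
  m61: 1--101 ←essential
  m62: -1-110,11--10
Essential: -01010, -1-110, 0-0000, 01-000, 011011, 1--101, 10001-, 10010-, 1010-0, 1011-1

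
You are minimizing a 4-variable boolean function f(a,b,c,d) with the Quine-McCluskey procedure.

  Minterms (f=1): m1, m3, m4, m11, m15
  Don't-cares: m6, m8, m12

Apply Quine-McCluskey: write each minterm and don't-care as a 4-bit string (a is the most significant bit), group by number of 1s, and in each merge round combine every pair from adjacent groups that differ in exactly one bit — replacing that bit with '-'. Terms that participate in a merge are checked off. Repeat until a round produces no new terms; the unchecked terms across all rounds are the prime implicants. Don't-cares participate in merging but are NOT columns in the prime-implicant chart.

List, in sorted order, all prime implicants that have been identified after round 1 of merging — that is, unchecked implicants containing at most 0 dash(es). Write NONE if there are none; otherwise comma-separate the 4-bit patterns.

Round 0: 0001✓ 0011✓ 0100✓ 0110✓ 1000✓ 1011✓ 1100✓ 1111✓
Round 1: -011 -100 00-1 01-0 1-00 1-11
PIs = {-011, -100, 00-1, 01-0, 1-00, 1-11}

NONE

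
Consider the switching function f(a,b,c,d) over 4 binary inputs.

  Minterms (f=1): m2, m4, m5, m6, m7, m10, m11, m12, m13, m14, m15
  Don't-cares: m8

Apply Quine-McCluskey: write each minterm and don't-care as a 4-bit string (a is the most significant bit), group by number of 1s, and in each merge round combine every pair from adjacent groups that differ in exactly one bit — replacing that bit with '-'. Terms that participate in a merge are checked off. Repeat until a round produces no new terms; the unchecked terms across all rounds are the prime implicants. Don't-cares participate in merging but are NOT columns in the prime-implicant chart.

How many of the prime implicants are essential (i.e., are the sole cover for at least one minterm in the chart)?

3

size-2^0 implicants → 0010(✓)  0100(✓)  0101(✓)  0110(✓)  0111(✓)  1000(✓)  1010(✓)  1011(✓)  1100(✓)  1101(✓)  1110(✓)  1111(✓)
size-2^1 implicants → -010(✓)  -100(✓)  -101(✓)  -110(✓)  -111(✓)  0-10(✓)  01-0(✓)  01-1(✓)  010-(✓)  011-(✓)  1-00(✓)  1-10(✓)  1-11(✓)  10-0(✓)  101-(✓)  11-0(✓)  11-1(✓)  110-(✓)  111-(✓)
size-2^2 implicants → --10  -1-0(✓)  -1-1(✓)  -10-(✓)  -11-(✓)  01--(✓)  1--0  1-1-  11--(✓)
size-2^3 implicants → -1--
Unchecked terms (primes): --10, -1--, 1--0, 1-1-
Minterm coverage:
  m2 ⊆ --10 [E]
  m4 ⊆ -1-- [E]
  m5 ⊆ -1-- [E]
  m6 ⊆ --10,-1--
  m7 ⊆ -1-- [E]
  m10 ⊆ --10,1--0,1-1-
  m11 ⊆ 1-1- [E]
  m12 ⊆ -1--,1--0
  m13 ⊆ -1-- [E]
  m14 ⊆ --10,-1--,1--0,1-1-
  m15 ⊆ -1--,1-1-
E = {--10, -1--, 1-1-}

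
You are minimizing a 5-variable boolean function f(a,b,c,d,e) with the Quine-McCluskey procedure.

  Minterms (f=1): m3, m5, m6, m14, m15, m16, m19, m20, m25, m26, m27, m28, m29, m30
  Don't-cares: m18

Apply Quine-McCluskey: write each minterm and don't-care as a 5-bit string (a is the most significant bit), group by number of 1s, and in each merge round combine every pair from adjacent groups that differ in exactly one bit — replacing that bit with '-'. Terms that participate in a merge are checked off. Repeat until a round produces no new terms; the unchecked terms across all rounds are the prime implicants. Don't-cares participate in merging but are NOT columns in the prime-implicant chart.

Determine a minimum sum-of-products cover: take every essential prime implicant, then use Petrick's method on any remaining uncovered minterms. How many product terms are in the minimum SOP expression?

8

size-2^0 implicants → 00011(✓)  00101  00110(✓)  01110(✓)  01111(✓)  10000(✓)  10010(✓)  10011(✓)  10100(✓)  11001(✓)  11010(✓)  11011(✓)  11100(✓)  11101(✓)  11110(✓)
size-2^1 implicants → -0011  -1110  0-110  0111-  1-010(✓)  1-011(✓)  1-100  10-00  100-0  1001-(✓)  11-01  11-10  110-1  1101-(✓)  111-0  1110-
size-2^2 implicants → 1-01-
Unchecked terms (primes): -0011, -1110, 0-110, 00101, 0111-, 1-01-, 1-100, 10-00, 100-0, 11-01, 11-10, 110-1, 111-0, 1110-
Minterm coverage:
  m3 ⊆ -0011 [E]
  m5 ⊆ 00101 [E]
  m6 ⊆ 0-110 [E]
  m14 ⊆ -1110,0-110,0111-
  m15 ⊆ 0111- [E]
  m16 ⊆ 10-00,100-0
  m19 ⊆ -0011,1-01-
  m20 ⊆ 1-100,10-00
  m25 ⊆ 11-01,110-1
  m26 ⊆ 1-01-,11-10
  m27 ⊆ 1-01-,110-1
  m28 ⊆ 1-100,111-0,1110-
  m29 ⊆ 11-01,1110-
  m30 ⊆ -1110,11-10,111-0
E = {-0011, 0-110, 00101, 0111-}
Petrick residual → 1-01-, 10-00, 11-01, 111-0
Cover = b'c'de + a'cde' + a'b'cd'e + a'bcd + ac'd + ab'd'e' + abd'e + abce'  |cover|=8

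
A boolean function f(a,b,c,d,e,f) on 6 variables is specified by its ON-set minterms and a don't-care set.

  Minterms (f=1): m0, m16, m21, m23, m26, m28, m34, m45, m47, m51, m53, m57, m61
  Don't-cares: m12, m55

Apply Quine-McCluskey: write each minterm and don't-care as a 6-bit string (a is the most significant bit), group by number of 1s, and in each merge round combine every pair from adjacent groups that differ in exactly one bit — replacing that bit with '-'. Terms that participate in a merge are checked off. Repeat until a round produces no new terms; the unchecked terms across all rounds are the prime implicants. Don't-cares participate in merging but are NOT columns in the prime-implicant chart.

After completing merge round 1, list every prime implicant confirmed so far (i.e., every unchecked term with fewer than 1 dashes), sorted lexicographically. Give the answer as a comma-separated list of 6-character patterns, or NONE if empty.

[col 0] 000000*, 001100*, 010000*, 010101*, 010111*, 011010, 011100*, 100010, 101101*, 101111*, 110011*, 110101*, 110111*, 111001*, 111101*
[col 1] -10101*, -10111*, 0-0000, 0-1100, 0101-1*, 1-1101, 1011-1, 11-101, 110-11, 1101-1*, 111-01
[col 2] -101-1
Prime implicants: -101-1, 0-0000, 0-1100, 011010, 1-1101, 100010, 1011-1, 11-101, 110-11, 111-01

011010, 100010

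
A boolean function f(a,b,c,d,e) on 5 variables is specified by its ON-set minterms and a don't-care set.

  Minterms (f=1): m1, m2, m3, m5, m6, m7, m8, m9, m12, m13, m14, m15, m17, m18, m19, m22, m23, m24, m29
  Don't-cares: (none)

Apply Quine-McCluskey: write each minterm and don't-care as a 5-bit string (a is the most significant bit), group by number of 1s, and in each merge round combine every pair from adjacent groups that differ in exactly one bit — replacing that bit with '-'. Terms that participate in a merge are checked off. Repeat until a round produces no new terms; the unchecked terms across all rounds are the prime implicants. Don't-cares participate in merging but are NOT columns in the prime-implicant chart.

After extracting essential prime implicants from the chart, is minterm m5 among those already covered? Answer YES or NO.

NO

Round 0: 00001✓ 00010✓ 00011✓ 00101✓ 00110✓ 00111✓ 01000✓ 01001✓ 01100✓ 01101✓ 01110✓ 01111✓ 10001✓ 10010✓ 10011✓ 10110✓ 10111✓ 11000✓ 11101✓
Round 1: -0001✓ -0010✓ -0011✓ -0110✓ -0111✓ -1000 -1101 0-001✓ 0-101✓ 0-110✓ 0-111✓ 00-01✓ 00-10✓ 00-11✓ 000-1✓ 0001-✓ 001-1✓ 0011-✓ 01-00✓ 01-01✓ 0100-✓ 011-0✓ 011-1✓ 0110-✓ 0111-✓ 10-10✓ 10-11✓ 100-1✓ 1001-✓ 1011-✓
Round 2: -0-10✓ -0-11✓ -00-1 -001-✓ -011-✓ 0--01 0-1-1 0-11- 00--1 00-1-✓ 01-0- 011-- 10-1-✓
Round 3: -0-1-
PIs = {-0-1-, -00-1, -1000, -1101, 0--01, 0-1-1, 0-11-, 00--1, 01-0-, 011--}
Coverage chart:
  m1: -00-1,0--01,00--1
  m2: -0-1- ←essential
  m3: -0-1-,-00-1,00--1
  m5: 0--01,0-1-1,00--1
  m6: -0-1-,0-11-
  m7: -0-1-,0-1-1,0-11-,00--1
  m8: -1000,01-0-
  m9: 0--01,01-0-
  m12: 01-0-,011--
  m13: -1101,0--01,0-1-1,01-0-,011--
  m14: 0-11-,011--
  m15: 0-1-1,0-11-,011--
  m17: -00-1 ←essential
  m18: -0-1- ←essential
  m19: -0-1-,-00-1
  m22: -0-1- ←essential
  m23: -0-1- ←essential
  m24: -1000 ←essential
  m29: -1101 ←essential
Essential: -0-1-, -00-1, -1000, -1101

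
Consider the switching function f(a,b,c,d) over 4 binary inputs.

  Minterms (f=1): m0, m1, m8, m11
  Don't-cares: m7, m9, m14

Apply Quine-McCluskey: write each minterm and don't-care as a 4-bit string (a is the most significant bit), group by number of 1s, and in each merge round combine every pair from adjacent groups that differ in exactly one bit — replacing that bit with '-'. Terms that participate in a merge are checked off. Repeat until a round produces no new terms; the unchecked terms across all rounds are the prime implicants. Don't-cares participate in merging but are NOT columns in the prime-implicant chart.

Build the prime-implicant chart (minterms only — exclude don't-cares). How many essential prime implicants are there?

2

Round 0: 0000✓ 0001✓ 0111 1000✓ 1001✓ 1011✓ 1110
Round 1: -000✓ -001✓ 000-✓ 10-1 100-✓
Round 2: -00-
PIs = {-00-, 0111, 10-1, 1110}
Coverage chart:
  m0: -00- ←essential
  m1: -00- ←essential
  m8: -00- ←essential
  m11: 10-1 ←essential
Essential: -00-, 10-1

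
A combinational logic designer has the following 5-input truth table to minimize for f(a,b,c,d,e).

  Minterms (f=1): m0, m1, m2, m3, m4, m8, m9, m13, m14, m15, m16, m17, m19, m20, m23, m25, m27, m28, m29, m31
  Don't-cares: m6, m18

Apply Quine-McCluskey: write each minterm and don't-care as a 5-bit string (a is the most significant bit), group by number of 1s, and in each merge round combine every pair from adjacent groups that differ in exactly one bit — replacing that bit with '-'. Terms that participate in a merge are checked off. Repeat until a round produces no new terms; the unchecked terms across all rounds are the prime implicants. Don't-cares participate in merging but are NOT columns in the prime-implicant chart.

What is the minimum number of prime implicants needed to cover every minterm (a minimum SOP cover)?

Round 0: 00000✓ 00001✓ 00010✓ 00011✓ 00100✓ 00110✓ 01000✓ 01001✓ 01101✓ 01110✓ 01111✓ 10000✓ 10001✓ 10010✓ 10011✓ 10100✓ 10111✓ 11001✓ 11011✓ 11100✓ 11101✓ 11111✓
Round 1: -0000✓ -0001✓ -0010✓ -0011✓ -0100✓ -1001✓ -1101✓ -1111✓ 0-000✓ 0-001✓ 0-110 00-00✓ 00-10✓ 000-0✓ 000-1✓ 0000-✓ 0001-✓ 001-0✓ 01-01✓ 0100-✓ 011-1✓ 0111- 1-001✓ 1-011✓ 1-100 1-111✓ 10-00✓ 10-11✓ 100-0✓ 100-1✓ 1000-✓ 1001-✓ 11-01✓ 11-11✓ 110-1✓ 111-1✓ 1110-
Round 2: --001 -0-00 -00-0✓ -00-1✓ -000-✓ -001-✓ -1-01 -11-1 0-00- 00--0 000--✓ 1--11 1-0-1 100--✓ 11--1
Round 3: -00--
PIs = {--001, -0-00, -00--, -1-01, -11-1, 0-00-, 0-110, 00--0, 0111-, 1--11, 1-0-1, 1-100, 11--1, 1110-}
Coverage chart:
  m0: -0-00,-00--,0-00-,00--0
  m1: --001,-00--,0-00-
  m2: -00--,00--0
  m3: -00-- ←essential
  m4: -0-00,00--0
  m8: 0-00- ←essential
  m9: --001,-1-01,0-00-
  m13: -1-01,-11-1
  m14: 0-110,0111-
  m15: -11-1,0111-
  m16: -0-00,-00--
  m17: --001,-00--,1-0-1
  m19: -00--,1--11,1-0-1
  m20: -0-00,1-100
  m23: 1--11 ←essential
  m25: --001,-1-01,1-0-1,11--1
  m27: 1--11,1-0-1,11--1
  m28: 1-100,1110-
  m29: -1-01,-11-1,11--1,1110-
  m31: -11-1,1--11,11--1
Essential: -00--, 0-00-, 1--11
Petrick residual → -0-00, -1-01, 0111-, 1-100
Min cover (7 terms): b'd'e' + b'c' + bd'e + a'c'd' + a'bcd + ade + acd'e'

7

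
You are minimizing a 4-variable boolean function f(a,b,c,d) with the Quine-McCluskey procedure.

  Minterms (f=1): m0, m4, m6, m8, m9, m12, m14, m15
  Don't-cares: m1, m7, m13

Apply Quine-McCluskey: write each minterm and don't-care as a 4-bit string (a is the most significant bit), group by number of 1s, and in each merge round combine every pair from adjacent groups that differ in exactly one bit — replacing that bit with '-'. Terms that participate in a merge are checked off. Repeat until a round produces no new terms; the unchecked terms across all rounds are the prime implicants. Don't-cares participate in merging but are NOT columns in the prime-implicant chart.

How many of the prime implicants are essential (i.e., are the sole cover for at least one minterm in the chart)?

[col 0] 0000*, 0001*, 0100*, 0110*, 0111*, 1000*, 1001*, 1100*, 1101*, 1110*, 1111*
[col 1] -000*, -001*, -100*, -110*, -111*, 0-00*, 000-*, 01-0*, 011-*, 1-00*, 1-01*, 100-*, 11-0*, 11-1*, 110-*, 111-*
[col 2] --00, -00-, -1-0, -11-, 1-0-, 11--
Prime implicants: --00, -00-, -1-0, -11-, 1-0-, 11--
PI chart (minterm → PIs covering it):
  0 | --00,-00-
  4 | --00,-1-0
  6 | -1-0,-11-
  8 | --00,-00-,1-0-
  9 | -00-,1-0-
  12 | --00,-1-0,1-0-,11--
  14 | -1-0,-11-,11--
  15 | -11-,11--
(no essential prime implicants)

0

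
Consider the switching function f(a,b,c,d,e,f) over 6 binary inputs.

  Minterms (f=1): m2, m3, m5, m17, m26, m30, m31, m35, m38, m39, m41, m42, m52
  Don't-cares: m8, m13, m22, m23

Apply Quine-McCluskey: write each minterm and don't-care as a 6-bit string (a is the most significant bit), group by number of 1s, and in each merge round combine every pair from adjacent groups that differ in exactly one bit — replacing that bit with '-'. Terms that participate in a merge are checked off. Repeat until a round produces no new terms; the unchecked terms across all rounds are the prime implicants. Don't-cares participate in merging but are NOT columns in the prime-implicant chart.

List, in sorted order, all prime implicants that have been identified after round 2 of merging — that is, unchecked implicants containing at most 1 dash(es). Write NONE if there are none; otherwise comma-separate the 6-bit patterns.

Round 0: 000010✓ 000011✓ 000101✓ 001000 001101✓ 010001 010110✓ 010111✓ 011010✓ 011110✓ 011111✓ 100011✓ 100110✓ 100111✓ 101001 101010 110100
Round 1: -00011 00-101 00001- 01-110✓ 01-111✓ 01011-✓ 011-10 01111-✓ 100-11 10011-
Round 2: 01-11-
PIs = {-00011, 00-101, 00001-, 001000, 01-11-, 010001, 011-10, 100-11, 10011-, 101001, 101010, 110100}

-00011, 00-101, 00001-, 001000, 010001, 011-10, 100-11, 10011-, 101001, 101010, 110100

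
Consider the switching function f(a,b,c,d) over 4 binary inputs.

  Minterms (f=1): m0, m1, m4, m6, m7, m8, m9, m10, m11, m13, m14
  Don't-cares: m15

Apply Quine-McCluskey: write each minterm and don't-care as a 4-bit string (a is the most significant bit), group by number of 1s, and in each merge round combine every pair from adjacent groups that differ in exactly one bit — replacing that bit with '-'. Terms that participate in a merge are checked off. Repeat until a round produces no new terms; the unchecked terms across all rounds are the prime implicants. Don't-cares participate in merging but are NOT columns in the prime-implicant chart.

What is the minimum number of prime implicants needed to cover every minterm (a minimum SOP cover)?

Round 0: 0000✓ 0001✓ 0100✓ 0110✓ 0111✓ 1000✓ 1001✓ 1010✓ 1011✓ 1101✓ 1110✓ 1111✓
Round 1: -000✓ -001✓ -110✓ -111✓ 0-00 000-✓ 01-0 011-✓ 1-01✓ 1-10✓ 1-11✓ 10-0✓ 10-1✓ 100-✓ 101-✓ 11-1✓ 111-✓
Round 2: -00- -11- 1--1 1-1- 10--
PIs = {-00-, -11-, 0-00, 01-0, 1--1, 1-1-, 10--}
Coverage chart:
  m0: -00-,0-00
  m1: -00- ←essential
  m4: 0-00,01-0
  m6: -11-,01-0
  m7: -11- ←essential
  m8: -00-,10--
  m9: -00-,1--1,10--
  m10: 1-1-,10--
  m11: 1--1,1-1-,10--
  m13: 1--1 ←essential
  m14: -11-,1-1-
Essential: -00-, -11-, 1--1
Petrick residual → 0-00, 1-1-
Min cover (5 terms): b'c' + bc + a'c'd' + ad + ac

5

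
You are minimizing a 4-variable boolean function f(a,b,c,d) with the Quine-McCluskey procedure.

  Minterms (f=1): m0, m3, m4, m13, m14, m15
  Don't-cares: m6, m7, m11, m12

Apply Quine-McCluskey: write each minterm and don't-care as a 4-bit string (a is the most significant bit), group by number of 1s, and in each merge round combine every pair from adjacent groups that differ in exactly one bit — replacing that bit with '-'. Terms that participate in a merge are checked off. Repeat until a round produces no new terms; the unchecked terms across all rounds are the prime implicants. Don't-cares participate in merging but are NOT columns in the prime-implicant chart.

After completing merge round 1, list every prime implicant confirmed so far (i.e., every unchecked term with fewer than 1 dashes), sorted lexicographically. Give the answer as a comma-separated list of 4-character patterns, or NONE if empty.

[col 0] 0000*, 0011*, 0100*, 0110*, 0111*, 1011*, 1100*, 1101*, 1110*, 1111*
[col 1] -011*, -100*, -110*, -111*, 0-00, 0-11*, 01-0*, 011-*, 1-11*, 11-0*, 11-1*, 110-*, 111-*
[col 2] --11, -1-0, -11-, 11--
Prime implicants: --11, -1-0, -11-, 0-00, 11--

NONE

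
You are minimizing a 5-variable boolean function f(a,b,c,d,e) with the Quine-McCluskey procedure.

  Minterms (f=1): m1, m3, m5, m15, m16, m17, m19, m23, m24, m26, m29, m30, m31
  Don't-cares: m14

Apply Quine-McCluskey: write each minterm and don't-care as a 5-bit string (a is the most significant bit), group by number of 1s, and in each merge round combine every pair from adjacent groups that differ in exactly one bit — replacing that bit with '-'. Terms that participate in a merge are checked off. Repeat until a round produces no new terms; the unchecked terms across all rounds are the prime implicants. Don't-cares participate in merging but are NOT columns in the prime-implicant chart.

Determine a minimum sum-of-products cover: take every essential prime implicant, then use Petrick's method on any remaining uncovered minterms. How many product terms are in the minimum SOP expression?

7

Round 0: 00001✓ 00011✓ 00101✓ 01110✓ 01111✓ 10000✓ 10001✓ 10011✓ 10111✓ 11000✓ 11010✓ 11101✓ 11110✓ 11111✓
Round 1: -0001✓ -0011✓ -1110✓ -1111✓ 00-01 000-1✓ 0111-✓ 1-000 1-111 10-11 100-1✓ 1000- 11-10 110-0 111-1 1111-✓
Round 2: -00-1 -111-
PIs = {-00-1, -111-, 00-01, 1-000, 1-111, 10-11, 1000-, 11-10, 110-0, 111-1}
Coverage chart:
  m1: -00-1,00-01
  m3: -00-1 ←essential
  m5: 00-01 ←essential
  m15: -111- ←essential
  m16: 1-000,1000-
  m17: -00-1,1000-
  m19: -00-1,10-11
  m23: 1-111,10-11
  m24: 1-000,110-0
  m26: 11-10,110-0
  m29: 111-1 ←essential
  m30: -111-,11-10
  m31: -111-,1-111,111-1
Essential: -00-1, -111-, 00-01, 111-1
Petrick residual → 1-000, 1-111, 11-10
Min cover (7 terms): b'c'e + bcd + a'b'd'e + ac'd'e' + acde + abde' + abce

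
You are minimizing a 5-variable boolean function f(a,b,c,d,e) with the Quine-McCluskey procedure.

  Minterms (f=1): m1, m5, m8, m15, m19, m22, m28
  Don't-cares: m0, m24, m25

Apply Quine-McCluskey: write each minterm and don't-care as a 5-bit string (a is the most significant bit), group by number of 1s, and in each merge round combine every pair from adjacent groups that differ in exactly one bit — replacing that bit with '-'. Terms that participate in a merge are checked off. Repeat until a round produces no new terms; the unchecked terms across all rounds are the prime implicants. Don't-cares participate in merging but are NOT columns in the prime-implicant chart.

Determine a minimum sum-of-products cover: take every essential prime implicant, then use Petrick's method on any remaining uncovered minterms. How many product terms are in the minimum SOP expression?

6

[col 0] 00000*, 00001*, 00101*, 01000*, 01111, 10011, 10110, 11000*, 11001*, 11100*
[col 1] -1000, 0-000, 00-01, 0000-, 11-00, 1100-
Prime implicants: -1000, 0-000, 00-01, 0000-, 01111, 10011, 10110, 11-00, 1100-
PI chart (minterm → PIs covering it):
  1 | 00-01,0000-
  5 | 00-01  (sole → essential)
  8 | -1000,0-000
  15 | 01111  (sole → essential)
  19 | 10011  (sole → essential)
  22 | 10110  (sole → essential)
  28 | 11-00  (sole → essential)
Essential prime implicants: 00-01, 01111, 10011, 10110, 11-00
Petrick residual → -1000
Minimum SOP uses 6 PIs: bc'd'e' + a'b'd'e + a'bcde + ab'c'de + ab'cde' + abd'e'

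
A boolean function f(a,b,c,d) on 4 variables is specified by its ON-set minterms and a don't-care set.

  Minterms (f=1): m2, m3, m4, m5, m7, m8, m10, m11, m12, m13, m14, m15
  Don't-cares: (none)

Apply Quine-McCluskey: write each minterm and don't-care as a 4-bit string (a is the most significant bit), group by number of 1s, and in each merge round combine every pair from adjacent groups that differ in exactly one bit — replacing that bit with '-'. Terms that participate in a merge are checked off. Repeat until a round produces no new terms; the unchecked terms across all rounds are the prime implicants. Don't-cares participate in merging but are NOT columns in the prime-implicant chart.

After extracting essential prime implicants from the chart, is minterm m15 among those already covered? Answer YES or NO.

Round 0: 0010✓ 0011✓ 0100✓ 0101✓ 0111✓ 1000✓ 1010✓ 1011✓ 1100✓ 1101✓ 1110✓ 1111✓
Round 1: -010✓ -011✓ -100✓ -101✓ -111✓ 0-11✓ 001-✓ 01-1✓ 010-✓ 1-00✓ 1-10✓ 1-11✓ 10-0✓ 101-✓ 11-0✓ 11-1✓ 110-✓ 111-✓
Round 2: --11 -01- -1-1 -10- 1--0 1-1- 11--
PIs = {--11, -01-, -1-1, -10-, 1--0, 1-1-, 11--}
Coverage chart:
  m2: -01- ←essential
  m3: --11,-01-
  m4: -10- ←essential
  m5: -1-1,-10-
  m7: --11,-1-1
  m8: 1--0 ←essential
  m10: -01-,1--0,1-1-
  m11: --11,-01-,1-1-
  m12: -10-,1--0,11--
  m13: -1-1,-10-,11--
  m14: 1--0,1-1-,11--
  m15: --11,-1-1,1-1-,11--
Essential: -01-, -10-, 1--0

NO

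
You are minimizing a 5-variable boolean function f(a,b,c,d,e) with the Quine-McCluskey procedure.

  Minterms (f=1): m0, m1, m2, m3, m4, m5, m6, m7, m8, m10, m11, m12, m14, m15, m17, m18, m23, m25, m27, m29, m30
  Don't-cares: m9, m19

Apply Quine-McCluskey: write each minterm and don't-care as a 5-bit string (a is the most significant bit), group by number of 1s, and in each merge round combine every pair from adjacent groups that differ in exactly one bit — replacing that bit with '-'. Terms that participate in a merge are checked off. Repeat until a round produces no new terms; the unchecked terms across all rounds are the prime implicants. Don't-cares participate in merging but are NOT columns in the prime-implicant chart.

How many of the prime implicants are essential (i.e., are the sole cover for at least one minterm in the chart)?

size-2^0 implicants → 00000(✓)  00001(✓)  00010(✓)  00011(✓)  00100(✓)  00101(✓)  00110(✓)  00111(✓)  01000(✓)  01001(✓)  01010(✓)  01011(✓)  01100(✓)  01110(✓)  01111(✓)  10001(✓)  10010(✓)  10011(✓)  10111(✓)  11001(✓)  11011(✓)  11101(✓)  11110(✓)
size-2^1 implicants → -0001(✓)  -0010(✓)  -0011(✓)  -0111(✓)  -1001(✓)  -1011(✓)  -1110  0-000(✓)  0-001(✓)  0-010(✓)  0-011(✓)  0-100(✓)  0-110(✓)  0-111(✓)  00-00(✓)  00-01(✓)  00-10(✓)  00-11(✓)  000-0(✓)  000-1(✓)  0000-(✓)  0001-(✓)  001-0(✓)  001-1(✓)  0010-(✓)  0011-(✓)  01-00(✓)  01-10(✓)  01-11(✓)  010-0(✓)  010-1(✓)  0100-(✓)  0101-(✓)  011-0(✓)  0111-(✓)  1-001(✓)  1-011(✓)  10-11(✓)  100-1(✓)  1001-(✓)  11-01  110-1(✓)
size-2^2 implicants → --001(✓)  --011(✓)  -0-11  -00-1(✓)  -001-  -10-1(✓)  0--00(✓)  0--10(✓)  0--11(✓)  0-0-0(✓)  0-0-1(✓)  0-00-(✓)  0-01-(✓)  0-1-0(✓)  0-11-(✓)  00--0(✓)  00--1(✓)  00-0-(✓)  00-1-(✓)  000--(✓)  001--(✓)  01--0(✓)  01-1-(✓)  010--(✓)  1-0-1(✓)
size-2^3 implicants → --0-1  0---0  0--1-  0-0--  00---
Unchecked terms (primes): --0-1, -0-11, -001-, -1110, 0---0, 0--1-, 0-0--, 00---, 11-01
Minterm coverage:
  m0 ⊆ 0---0,0-0--,00---
  m1 ⊆ --0-1,0-0--,00---
  m2 ⊆ -001-,0---0,0--1-,0-0--,00---
  m3 ⊆ --0-1,-0-11,-001-,0--1-,0-0--,00---
  m4 ⊆ 0---0,00---
  m5 ⊆ 00--- [E]
  m6 ⊆ 0---0,0--1-,00---
  m7 ⊆ -0-11,0--1-,00---
  m8 ⊆ 0---0,0-0--
  m10 ⊆ 0---0,0--1-,0-0--
  m11 ⊆ --0-1,0--1-,0-0--
  m12 ⊆ 0---0 [E]
  m14 ⊆ -1110,0---0,0--1-
  m15 ⊆ 0--1- [E]
  m17 ⊆ --0-1 [E]
  m18 ⊆ -001- [E]
  m23 ⊆ -0-11 [E]
  m25 ⊆ --0-1,11-01
  m27 ⊆ --0-1 [E]
  m29 ⊆ 11-01 [E]
  m30 ⊆ -1110 [E]
E = {--0-1, -0-11, -001-, -1110, 0---0, 0--1-, 00---, 11-01}

8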